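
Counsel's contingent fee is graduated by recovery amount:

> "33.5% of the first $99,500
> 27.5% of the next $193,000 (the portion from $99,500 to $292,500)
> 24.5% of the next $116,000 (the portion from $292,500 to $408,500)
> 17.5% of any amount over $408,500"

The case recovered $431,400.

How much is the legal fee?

$118,835.00

First $99,500 at 33.5% = $33,332.50
Next $193,000 at 27.5% = $53,075.00
Next $116,000 at 24.5% = $28,420.00
Remaining $22,900 at 17.5% = $4,007.50
Fee: $33,332.50 + $53,075.00 + $28,420.00 + $4,007.50 = $118,835.00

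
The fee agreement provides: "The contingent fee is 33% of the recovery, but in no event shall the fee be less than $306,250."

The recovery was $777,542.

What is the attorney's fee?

33% of $777,542 = $256,588.86
That is below the $306,250 minimum, so the minimum applies.

$306,250.00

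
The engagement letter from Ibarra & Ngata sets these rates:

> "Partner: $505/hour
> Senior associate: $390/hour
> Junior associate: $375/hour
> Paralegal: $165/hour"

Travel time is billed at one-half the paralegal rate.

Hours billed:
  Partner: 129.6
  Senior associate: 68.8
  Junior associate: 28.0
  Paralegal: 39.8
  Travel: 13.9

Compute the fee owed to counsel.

$110,493.75

Partner: 129.6 × $505 = $65,448.00
Senior associate: 68.8 × $390 = $26,832.00
Junior associate: 28.0 × $375 = $10,500.00
Paralegal: 39.8 × $165 = $6,567.00
Subtotal: $65,448.00 + $26,832.00 + $10,500.00 + $6,567.00 = $109,347.00
Travel: 13.9 × ($165 ÷ 2) = 13.9 × $82.50 = $1,146.75
Total: $109,347.00 + $1,146.75 = $110,493.75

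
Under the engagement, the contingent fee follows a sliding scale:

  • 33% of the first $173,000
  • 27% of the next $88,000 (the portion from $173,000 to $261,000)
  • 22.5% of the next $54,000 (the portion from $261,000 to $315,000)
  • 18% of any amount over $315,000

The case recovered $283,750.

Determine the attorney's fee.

First $173,000 at 33% = $57,090.00
Next $88,000 at 27% = $23,760.00
Remaining $22,750 at 22.5% = $5,118.75
Fee: $57,090.00 + $23,760.00 + $5,118.75 = $85,968.75

$85,968.75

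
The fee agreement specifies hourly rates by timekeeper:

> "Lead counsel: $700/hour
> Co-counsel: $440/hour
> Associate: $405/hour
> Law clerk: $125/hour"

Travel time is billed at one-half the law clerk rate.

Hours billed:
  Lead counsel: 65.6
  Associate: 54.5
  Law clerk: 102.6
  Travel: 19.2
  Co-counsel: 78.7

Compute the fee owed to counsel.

$116,645.50

Lead counsel: 65.6 × $700 = $45,920.00
Co-counsel: 78.7 × $440 = $34,628.00
Associate: 54.5 × $405 = $22,072.50
Law clerk: 102.6 × $125 = $12,825.00
Subtotal: $45,920.00 + $34,628.00 + $22,072.50 + $12,825.00 = $115,445.50
Travel: 19.2 × ($125 ÷ 2) = 19.2 × $62.50 = $1,200.00
Total: $115,445.50 + $1,200.00 = $116,645.50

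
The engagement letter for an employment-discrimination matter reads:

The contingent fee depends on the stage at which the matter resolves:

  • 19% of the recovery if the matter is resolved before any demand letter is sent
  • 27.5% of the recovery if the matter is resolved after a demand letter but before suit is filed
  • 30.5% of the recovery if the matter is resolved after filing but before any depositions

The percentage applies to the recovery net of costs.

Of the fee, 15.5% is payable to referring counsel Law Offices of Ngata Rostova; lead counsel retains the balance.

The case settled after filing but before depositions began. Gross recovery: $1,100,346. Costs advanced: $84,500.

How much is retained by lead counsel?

Fee base (net of costs): $1,100,346 − $84,500 = $1,015,846
The matter settled after filing but before depositions began, so the 30.5% rate applies.
$1,015,846 × 30.5% = $309,833.03
Referral share: 15.5% of $309,833.03 = $48,024.12; lead counsel retains $309,833.03 − $48,024.12 = $261,808.91.

$261,808.91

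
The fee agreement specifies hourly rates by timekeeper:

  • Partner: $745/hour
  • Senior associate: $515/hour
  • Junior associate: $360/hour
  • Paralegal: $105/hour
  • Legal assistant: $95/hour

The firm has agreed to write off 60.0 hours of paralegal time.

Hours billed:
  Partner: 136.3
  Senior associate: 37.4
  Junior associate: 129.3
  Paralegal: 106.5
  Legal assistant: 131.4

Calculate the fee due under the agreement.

$184,718.00

Partner: 136.3 × $745 = $101,543.50
Senior associate: 37.4 × $515 = $19,261.00
Junior associate: 129.3 × $360 = $46,548.00
Paralegal: 106.5 × $105 = $11,182.50
Legal assistant: 131.4 × $95 = $12,483.00
Subtotal: $191,018.00
Write-off: 60.0 × $105 = $6,300.00
Total: $191,018.00 − $6,300.00 = $184,718.00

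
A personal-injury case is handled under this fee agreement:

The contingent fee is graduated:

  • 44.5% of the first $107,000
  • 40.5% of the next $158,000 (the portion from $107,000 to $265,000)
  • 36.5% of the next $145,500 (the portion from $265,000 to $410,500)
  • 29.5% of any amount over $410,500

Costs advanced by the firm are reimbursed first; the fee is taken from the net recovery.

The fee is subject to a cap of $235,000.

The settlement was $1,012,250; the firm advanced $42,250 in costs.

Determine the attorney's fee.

Fee base (net of costs): $1,012,250 − $42,250 = $970,000
First $107,000 at 44.5% = $47,615.00
Next $158,000 at 40.5% = $63,990.00
Next $145,500 at 36.5% = $53,107.50
Remaining $559,500 at 29.5% = $165,052.50
Fee: $47,615.00 + $63,990.00 + $53,107.50 + $165,052.50 = $329,765.00
$329,765.00 exceeds the $235,000 cap, so the fee is capped at $235,000.00.

$235,000.00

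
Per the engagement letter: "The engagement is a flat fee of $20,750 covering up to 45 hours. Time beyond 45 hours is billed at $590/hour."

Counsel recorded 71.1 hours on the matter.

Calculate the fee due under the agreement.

$36,149.00

Flat fee: $20,750.00
Excess hours: 71.1 − 45 = 26.1
Overrun: 26.1 × $590 = $15,399.00
Total: $20,750.00 + $15,399.00 = $36,149.00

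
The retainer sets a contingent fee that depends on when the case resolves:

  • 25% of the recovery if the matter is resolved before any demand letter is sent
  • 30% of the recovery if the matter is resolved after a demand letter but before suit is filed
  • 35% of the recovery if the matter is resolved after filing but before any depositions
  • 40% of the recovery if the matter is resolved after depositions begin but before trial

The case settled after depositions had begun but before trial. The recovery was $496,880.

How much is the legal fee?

The matter settled after depositions had begun but before trial, so the 40% rate applies.
$496,880 × 40% = $198,752.00

$198,752.00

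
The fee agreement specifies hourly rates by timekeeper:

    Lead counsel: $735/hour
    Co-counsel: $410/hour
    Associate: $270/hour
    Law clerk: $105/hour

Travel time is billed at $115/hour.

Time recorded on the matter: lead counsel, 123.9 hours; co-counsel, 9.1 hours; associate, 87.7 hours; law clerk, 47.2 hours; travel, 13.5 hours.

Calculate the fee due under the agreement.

Lead counsel: 123.9 × $735 = $91,066.50
Co-counsel: 9.1 × $410 = $3,731.00
Associate: 87.7 × $270 = $23,679.00
Law clerk: 47.2 × $105 = $4,956.00
Subtotal: $91,066.50 + $3,731.00 + $23,679.00 + $4,956.00 = $123,432.50
Travel: 13.5 × $115 = $1,552.50
Total: $123,432.50 + $1,552.50 = $124,985.00

$124,985.00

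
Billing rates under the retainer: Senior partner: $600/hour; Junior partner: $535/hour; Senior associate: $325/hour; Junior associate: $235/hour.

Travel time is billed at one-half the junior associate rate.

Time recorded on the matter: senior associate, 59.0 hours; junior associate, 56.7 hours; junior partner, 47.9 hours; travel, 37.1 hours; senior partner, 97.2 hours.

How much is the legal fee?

$120,805.25

Senior partner: 97.2 × $600 = $58,320.00
Junior partner: 47.9 × $535 = $25,626.50
Senior associate: 59.0 × $325 = $19,175.00
Junior associate: 56.7 × $235 = $13,324.50
Subtotal: $58,320.00 + $25,626.50 + $19,175.00 + $13,324.50 = $116,446.00
Travel: 37.1 × ($235 ÷ 2) = 37.1 × $117.50 = $4,359.25
Total: $116,446.00 + $4,359.25 = $120,805.25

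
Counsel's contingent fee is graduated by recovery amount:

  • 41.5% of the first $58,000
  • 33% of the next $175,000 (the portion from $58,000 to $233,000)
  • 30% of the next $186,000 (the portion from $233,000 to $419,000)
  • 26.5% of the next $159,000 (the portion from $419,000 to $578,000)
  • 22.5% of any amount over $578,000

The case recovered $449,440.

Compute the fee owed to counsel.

$145,686.60

First $58,000 at 41.5% = $24,070.00
Next $175,000 at 33% = $57,750.00
Next $186,000 at 30% = $55,800.00
Remaining $30,440 at 26.5% = $8,066.60
Fee: $24,070.00 + $57,750.00 + $55,800.00 + $8,066.60 = $145,686.60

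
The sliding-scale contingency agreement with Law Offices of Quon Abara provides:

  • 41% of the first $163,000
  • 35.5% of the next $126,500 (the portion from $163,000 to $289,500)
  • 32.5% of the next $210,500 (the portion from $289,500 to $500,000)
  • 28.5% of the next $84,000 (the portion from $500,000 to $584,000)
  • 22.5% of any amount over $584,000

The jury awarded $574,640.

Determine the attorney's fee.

$201,422.40

First $163,000 at 41% = $66,830.00
Next $126,500 at 35.5% = $44,907.50
Next $210,500 at 32.5% = $68,412.50
Remaining $74,640 at 28.5% = $21,272.40
Fee: $66,830.00 + $44,907.50 + $68,412.50 + $21,272.40 = $201,422.40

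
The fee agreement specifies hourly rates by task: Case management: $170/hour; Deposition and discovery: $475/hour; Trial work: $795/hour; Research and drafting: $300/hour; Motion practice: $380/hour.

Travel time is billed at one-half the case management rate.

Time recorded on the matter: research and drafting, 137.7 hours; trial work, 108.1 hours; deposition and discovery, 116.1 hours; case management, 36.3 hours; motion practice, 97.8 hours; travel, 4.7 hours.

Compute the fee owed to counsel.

$226,131.50

Case management: 36.3 × $170 = $6,171.00
Deposition and discovery: 116.1 × $475 = $55,147.50
Trial work: 108.1 × $795 = $85,939.50
Research and drafting: 137.7 × $300 = $41,310.00
Motion practice: 97.8 × $380 = $37,164.00
Subtotal: $6,171.00 + $55,147.50 + $85,939.50 + $41,310.00 + $37,164.00 = $225,732.00
Travel: 4.7 × ($170 ÷ 2) = 4.7 × $85.00 = $399.50
Total: $225,732.00 + $399.50 = $226,131.50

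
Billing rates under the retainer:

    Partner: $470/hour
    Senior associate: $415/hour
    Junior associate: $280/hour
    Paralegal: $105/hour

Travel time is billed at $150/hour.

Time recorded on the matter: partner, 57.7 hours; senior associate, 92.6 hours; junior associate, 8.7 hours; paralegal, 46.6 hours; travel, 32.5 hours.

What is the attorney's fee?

Partner: 57.7 × $470 = $27,119.00
Senior associate: 92.6 × $415 = $38,429.00
Junior associate: 8.7 × $280 = $2,436.00
Paralegal: 46.6 × $105 = $4,893.00
Subtotal: $27,119.00 + $38,429.00 + $2,436.00 + $4,893.00 = $72,877.00
Travel: 32.5 × $150 = $4,875.00
Total: $72,877.00 + $4,875.00 = $77,752.00

$77,752.00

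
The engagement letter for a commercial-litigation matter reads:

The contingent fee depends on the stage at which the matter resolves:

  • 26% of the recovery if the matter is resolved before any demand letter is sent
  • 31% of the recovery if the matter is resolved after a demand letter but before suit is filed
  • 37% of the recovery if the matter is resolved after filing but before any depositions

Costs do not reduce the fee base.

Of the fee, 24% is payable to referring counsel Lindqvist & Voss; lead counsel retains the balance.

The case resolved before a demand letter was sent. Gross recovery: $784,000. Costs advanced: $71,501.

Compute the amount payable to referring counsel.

Fee base is the gross recovery, $784,000; costs are reimbursed separately.
The matter resolved before a demand letter was sent, so the 26% rate applies.
$784,000 × 26% = $203,840.00
Referral share: 24% of $203,840.00 = $48,921.60; lead counsel retains $203,840.00 − $48,921.60 = $154,918.40.

$48,921.60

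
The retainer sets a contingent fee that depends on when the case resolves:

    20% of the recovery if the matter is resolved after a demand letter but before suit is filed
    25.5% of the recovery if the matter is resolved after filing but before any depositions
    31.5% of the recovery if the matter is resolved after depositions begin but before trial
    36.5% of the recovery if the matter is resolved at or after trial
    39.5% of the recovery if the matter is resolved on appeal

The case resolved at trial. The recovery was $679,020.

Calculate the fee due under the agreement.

The matter resolved at trial, so the 36.5% rate applies.
$679,020 × 36.5% = $247,842.30

$247,842.30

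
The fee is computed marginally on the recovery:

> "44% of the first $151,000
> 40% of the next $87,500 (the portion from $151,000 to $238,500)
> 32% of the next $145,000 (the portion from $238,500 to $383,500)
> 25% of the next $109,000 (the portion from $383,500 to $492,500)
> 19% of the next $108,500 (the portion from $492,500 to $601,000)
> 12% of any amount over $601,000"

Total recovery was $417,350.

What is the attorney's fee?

First $151,000 at 44% = $66,440.00
Next $87,500 at 40% = $35,000.00
Next $145,000 at 32% = $46,400.00
Remaining $33,850 at 25% = $8,462.50
Fee: $66,440.00 + $35,000.00 + $46,400.00 + $8,462.50 = $156,302.50

$156,302.50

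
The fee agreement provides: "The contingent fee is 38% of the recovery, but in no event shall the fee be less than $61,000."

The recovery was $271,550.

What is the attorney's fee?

38% of $271,550 = $103,189.00
That exceeds the $61,000 minimum.

$103,189.00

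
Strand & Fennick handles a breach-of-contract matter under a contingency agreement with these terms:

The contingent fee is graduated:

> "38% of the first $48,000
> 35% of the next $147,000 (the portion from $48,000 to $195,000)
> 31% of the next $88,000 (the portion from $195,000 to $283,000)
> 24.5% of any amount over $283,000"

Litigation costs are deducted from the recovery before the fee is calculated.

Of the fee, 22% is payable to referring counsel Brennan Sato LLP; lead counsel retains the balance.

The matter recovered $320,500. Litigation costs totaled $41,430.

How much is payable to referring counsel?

$21,065.37

Fee base (net of costs): $320,500 − $41,430 = $279,070
First $48,000 at 38% = $18,240.00
Next $147,000 at 35% = $51,450.00
Remaining $84,070 at 31% = $26,061.70
Fee: $18,240.00 + $51,450.00 + $26,061.70 = $95,751.70
Referral share: 22% of $95,751.70 = $21,065.37; lead counsel retains $95,751.70 − $21,065.37 = $74,686.33.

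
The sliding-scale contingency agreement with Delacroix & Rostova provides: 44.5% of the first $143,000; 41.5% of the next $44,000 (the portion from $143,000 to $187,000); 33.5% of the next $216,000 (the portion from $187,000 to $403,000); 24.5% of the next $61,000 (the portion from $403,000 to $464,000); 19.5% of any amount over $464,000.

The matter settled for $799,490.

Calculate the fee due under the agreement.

First $143,000 at 44.5% = $63,635.00
Next $44,000 at 41.5% = $18,260.00
Next $216,000 at 33.5% = $72,360.00
Next $61,000 at 24.5% = $14,945.00
Remaining $335,490 at 19.5% = $65,420.55
Fee: $63,635.00 + $18,260.00 + $72,360.00 + $14,945.00 + $65,420.55 = $234,620.55

$234,620.55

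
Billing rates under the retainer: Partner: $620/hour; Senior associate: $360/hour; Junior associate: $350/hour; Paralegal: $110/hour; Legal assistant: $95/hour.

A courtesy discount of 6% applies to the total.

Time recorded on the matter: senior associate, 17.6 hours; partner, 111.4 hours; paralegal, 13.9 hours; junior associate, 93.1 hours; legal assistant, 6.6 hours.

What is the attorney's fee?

Partner: 111.4 × $620 = $69,068.00
Senior associate: 17.6 × $360 = $6,336.00
Junior associate: 93.1 × $350 = $32,585.00
Paralegal: 13.9 × $110 = $1,529.00
Legal assistant: 6.6 × $95 = $627.00
Subtotal: $110,145.00
Less 6% discount: −$6,608.70
Total: $110,145.00 − $6,608.70 = $103,536.30

$103,536.30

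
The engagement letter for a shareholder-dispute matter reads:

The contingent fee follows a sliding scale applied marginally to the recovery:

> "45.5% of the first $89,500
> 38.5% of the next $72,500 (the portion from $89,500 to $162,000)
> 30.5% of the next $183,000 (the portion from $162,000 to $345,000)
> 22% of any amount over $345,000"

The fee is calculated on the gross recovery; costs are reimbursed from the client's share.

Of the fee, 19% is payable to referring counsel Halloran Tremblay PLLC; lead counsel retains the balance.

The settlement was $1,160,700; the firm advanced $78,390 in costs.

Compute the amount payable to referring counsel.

$57,741.76

Fee base is the gross recovery, $1,160,700; costs are reimbursed separately.
First $89,500 at 45.5% = $40,722.50
Next $72,500 at 38.5% = $27,912.50
Next $183,000 at 30.5% = $55,815.00
Remaining $815,700 at 22% = $179,454.00
Fee: $40,722.50 + $27,912.50 + $55,815.00 + $179,454.00 = $303,904.00
Referral share: 19% of $303,904.00 = $57,741.76; lead counsel retains $303,904.00 − $57,741.76 = $246,162.24.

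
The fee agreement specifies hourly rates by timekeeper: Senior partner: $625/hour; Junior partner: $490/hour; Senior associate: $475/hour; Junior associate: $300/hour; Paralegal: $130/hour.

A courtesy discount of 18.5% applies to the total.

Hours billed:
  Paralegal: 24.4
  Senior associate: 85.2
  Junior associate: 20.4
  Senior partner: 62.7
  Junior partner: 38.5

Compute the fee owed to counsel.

Senior partner: 62.7 × $625 = $39,187.50
Junior partner: 38.5 × $490 = $18,865.00
Senior associate: 85.2 × $475 = $40,470.00
Junior associate: 20.4 × $300 = $6,120.00
Paralegal: 24.4 × $130 = $3,172.00
Subtotal: $107,814.50
Less 18.5% discount: −$19,945.68
Total: $107,814.50 − $19,945.68 = $87,868.82

$87,868.82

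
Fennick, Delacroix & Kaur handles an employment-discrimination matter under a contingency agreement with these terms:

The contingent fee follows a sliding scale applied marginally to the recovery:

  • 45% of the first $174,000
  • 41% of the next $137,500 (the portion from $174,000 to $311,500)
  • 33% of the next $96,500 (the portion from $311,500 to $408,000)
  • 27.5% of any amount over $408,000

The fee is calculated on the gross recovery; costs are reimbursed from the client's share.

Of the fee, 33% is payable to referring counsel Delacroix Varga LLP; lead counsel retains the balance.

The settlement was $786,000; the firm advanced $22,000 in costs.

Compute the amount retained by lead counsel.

$181,214.90

Fee base is the gross recovery, $786,000; costs are reimbursed separately.
First $174,000 at 45% = $78,300.00
Next $137,500 at 41% = $56,375.00
Next $96,500 at 33% = $31,845.00
Remaining $378,000 at 27.5% = $103,950.00
Fee: $78,300.00 + $56,375.00 + $31,845.00 + $103,950.00 = $270,470.00
Referral share: 33% of $270,470.00 = $89,255.10; lead counsel retains $270,470.00 − $89,255.10 = $181,214.90.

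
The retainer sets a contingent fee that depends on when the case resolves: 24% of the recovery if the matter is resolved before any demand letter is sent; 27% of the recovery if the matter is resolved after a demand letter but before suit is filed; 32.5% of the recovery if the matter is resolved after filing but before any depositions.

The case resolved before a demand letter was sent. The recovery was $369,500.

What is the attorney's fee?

$88,680.00

The matter resolved before a demand letter was sent, so the 24% rate applies.
$369,500 × 24% = $88,680.00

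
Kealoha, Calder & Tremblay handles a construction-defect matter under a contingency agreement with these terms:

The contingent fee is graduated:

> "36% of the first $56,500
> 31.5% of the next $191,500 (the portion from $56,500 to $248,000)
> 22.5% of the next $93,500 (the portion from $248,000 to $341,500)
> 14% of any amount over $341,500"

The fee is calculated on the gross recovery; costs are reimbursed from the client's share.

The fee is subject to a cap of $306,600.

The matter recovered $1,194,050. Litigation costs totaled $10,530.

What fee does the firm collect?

Fee base is the gross recovery, $1,194,050; costs are reimbursed separately.
First $56,500 at 36% = $20,340.00
Next $191,500 at 31.5% = $60,322.50
Next $93,500 at 22.5% = $21,037.50
Remaining $852,550 at 14% = $119,357.00
Fee: $20,340.00 + $60,322.50 + $21,037.50 + $119,357.00 = $221,057.00
$221,057.00 is under the $306,600 cap.

$221,057.00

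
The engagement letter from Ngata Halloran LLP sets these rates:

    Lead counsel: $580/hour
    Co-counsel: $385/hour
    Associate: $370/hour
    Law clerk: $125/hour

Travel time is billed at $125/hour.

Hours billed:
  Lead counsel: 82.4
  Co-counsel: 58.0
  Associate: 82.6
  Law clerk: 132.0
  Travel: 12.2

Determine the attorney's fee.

Lead counsel: 82.4 × $580 = $47,792.00
Co-counsel: 58.0 × $385 = $22,330.00
Associate: 82.6 × $370 = $30,562.00
Law clerk: 132.0 × $125 = $16,500.00
Subtotal: $47,792.00 + $22,330.00 + $30,562.00 + $16,500.00 = $117,184.00
Travel: 12.2 × $125 = $1,525.00
Total: $117,184.00 + $1,525.00 = $118,709.00

$118,709.00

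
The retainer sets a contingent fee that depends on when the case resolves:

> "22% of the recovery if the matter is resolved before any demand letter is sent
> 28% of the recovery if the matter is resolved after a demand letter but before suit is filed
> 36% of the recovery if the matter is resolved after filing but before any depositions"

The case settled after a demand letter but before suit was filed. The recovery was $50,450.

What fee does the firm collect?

$14,126.00

The matter settled after a demand letter but before suit was filed, so the 28% rate applies.
$50,450 × 28% = $14,126.00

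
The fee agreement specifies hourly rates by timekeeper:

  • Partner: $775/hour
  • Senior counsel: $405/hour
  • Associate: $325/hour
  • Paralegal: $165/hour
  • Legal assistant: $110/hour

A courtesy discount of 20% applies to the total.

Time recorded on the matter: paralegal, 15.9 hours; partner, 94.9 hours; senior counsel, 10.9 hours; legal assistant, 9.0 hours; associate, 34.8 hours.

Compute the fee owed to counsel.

$74,308.40

Partner: 94.9 × $775 = $73,547.50
Senior counsel: 10.9 × $405 = $4,414.50
Associate: 34.8 × $325 = $11,310.00
Paralegal: 15.9 × $165 = $2,623.50
Legal assistant: 9.0 × $110 = $990.00
Subtotal: $92,885.50
Less 20% discount: −$18,577.10
Total: $92,885.50 − $18,577.10 = $74,308.40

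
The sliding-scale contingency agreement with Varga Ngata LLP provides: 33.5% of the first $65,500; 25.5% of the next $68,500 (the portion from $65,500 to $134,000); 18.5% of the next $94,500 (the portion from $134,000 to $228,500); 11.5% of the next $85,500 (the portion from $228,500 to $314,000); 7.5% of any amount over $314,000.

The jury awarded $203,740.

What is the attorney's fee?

First $65,500 at 33.5% = $21,942.50
Next $68,500 at 25.5% = $17,467.50
Remaining $69,740 at 18.5% = $12,901.90
Fee: $21,942.50 + $17,467.50 + $12,901.90 = $52,311.90

$52,311.90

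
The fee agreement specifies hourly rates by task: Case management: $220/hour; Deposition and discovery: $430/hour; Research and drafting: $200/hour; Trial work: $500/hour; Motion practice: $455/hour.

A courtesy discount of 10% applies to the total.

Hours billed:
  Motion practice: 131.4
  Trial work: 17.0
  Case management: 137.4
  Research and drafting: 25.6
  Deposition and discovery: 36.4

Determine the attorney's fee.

$107,358.30

Case management: 137.4 × $220 = $30,228.00
Deposition and discovery: 36.4 × $430 = $15,652.00
Research and drafting: 25.6 × $200 = $5,120.00
Trial work: 17.0 × $500 = $8,500.00
Motion practice: 131.4 × $455 = $59,787.00
Subtotal: $119,287.00
Less 10% discount: −$11,928.70
Total: $119,287.00 − $11,928.70 = $107,358.30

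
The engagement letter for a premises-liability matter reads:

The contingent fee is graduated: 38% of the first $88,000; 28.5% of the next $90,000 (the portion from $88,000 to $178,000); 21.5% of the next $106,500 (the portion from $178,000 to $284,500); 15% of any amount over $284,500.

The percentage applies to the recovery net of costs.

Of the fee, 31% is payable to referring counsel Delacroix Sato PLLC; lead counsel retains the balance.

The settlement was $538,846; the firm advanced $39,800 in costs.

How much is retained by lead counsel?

Fee base (net of costs): $538,846 − $39,800 = $499,046
First $88,000 at 38% = $33,440.00
Next $90,000 at 28.5% = $25,650.00
Next $106,500 at 21.5% = $22,897.50
Remaining $214,546 at 15% = $32,181.90
Fee: $33,440.00 + $25,650.00 + $22,897.50 + $32,181.90 = $114,169.40
Referral share: 31% of $114,169.40 = $35,392.51; lead counsel retains $114,169.40 − $35,392.51 = $78,776.89.

$78,776.89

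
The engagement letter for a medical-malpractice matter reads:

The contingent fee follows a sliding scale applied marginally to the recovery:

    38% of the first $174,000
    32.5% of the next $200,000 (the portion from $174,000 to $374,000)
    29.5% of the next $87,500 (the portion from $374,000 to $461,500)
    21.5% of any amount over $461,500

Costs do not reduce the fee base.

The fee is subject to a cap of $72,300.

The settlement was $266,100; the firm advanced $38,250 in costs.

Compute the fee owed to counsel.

$72,300.00

Fee base is the gross recovery, $266,100; costs are reimbursed separately.
First $174,000 at 38% = $66,120.00
Remaining $92,100 at 32.5% = $29,932.50
Fee: $66,120.00 + $29,932.50 = $96,052.50
$96,052.50 exceeds the $72,300 cap, so the fee is capped at $72,300.00.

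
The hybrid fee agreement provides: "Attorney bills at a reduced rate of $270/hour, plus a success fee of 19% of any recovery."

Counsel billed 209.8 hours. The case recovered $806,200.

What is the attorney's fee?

Hourly: 209.8 × $270 = $56,646.00
Success fee: 19% of $806,200 = $153,178.00
Total: $56,646.00 + $153,178.00 = $209,824.00

$209,824.00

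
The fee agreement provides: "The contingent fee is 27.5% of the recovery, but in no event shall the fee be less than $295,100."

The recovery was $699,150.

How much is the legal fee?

27.5% of $699,150 = $192,266.25
That is below the $295,100 minimum, so the minimum applies.

$295,100.00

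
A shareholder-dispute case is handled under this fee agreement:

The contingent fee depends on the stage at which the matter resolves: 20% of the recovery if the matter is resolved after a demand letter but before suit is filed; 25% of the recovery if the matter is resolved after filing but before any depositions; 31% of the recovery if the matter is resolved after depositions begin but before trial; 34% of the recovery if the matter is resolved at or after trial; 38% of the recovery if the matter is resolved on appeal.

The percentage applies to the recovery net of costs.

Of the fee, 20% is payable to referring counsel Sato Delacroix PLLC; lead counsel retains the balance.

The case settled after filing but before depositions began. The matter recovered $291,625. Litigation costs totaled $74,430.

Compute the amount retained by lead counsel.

$43,439.00

Fee base (net of costs): $291,625 − $74,430 = $217,195
The matter settled after filing but before depositions began, so the 25% rate applies.
$217,195 × 25% = $54,298.75
Referral share: 20% of $54,298.75 = $10,859.75; lead counsel retains $54,298.75 − $10,859.75 = $43,439.00.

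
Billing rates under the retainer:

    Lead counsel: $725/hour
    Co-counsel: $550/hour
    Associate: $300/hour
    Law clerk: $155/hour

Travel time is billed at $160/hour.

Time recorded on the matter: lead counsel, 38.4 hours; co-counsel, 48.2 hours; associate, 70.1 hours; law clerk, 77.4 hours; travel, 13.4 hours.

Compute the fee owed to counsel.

$89,521.00

Lead counsel: 38.4 × $725 = $27,840.00
Co-counsel: 48.2 × $550 = $26,510.00
Associate: 70.1 × $300 = $21,030.00
Law clerk: 77.4 × $155 = $11,997.00
Subtotal: $27,840.00 + $26,510.00 + $21,030.00 + $11,997.00 = $87,377.00
Travel: 13.4 × $160 = $2,144.00
Total: $87,377.00 + $2,144.00 = $89,521.00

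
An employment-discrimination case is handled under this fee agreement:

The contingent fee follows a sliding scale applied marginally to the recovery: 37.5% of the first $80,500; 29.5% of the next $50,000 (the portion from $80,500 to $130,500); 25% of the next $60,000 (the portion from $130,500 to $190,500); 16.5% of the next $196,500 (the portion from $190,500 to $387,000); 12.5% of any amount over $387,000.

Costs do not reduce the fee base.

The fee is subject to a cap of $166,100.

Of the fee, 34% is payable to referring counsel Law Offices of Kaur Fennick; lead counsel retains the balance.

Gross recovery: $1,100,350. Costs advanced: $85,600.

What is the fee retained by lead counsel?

$109,626.00

Fee base is the gross recovery, $1,100,350; costs are reimbursed separately.
First $80,500 at 37.5% = $30,187.50
Next $50,000 at 29.5% = $14,750.00
Next $60,000 at 25% = $15,000.00
Next $196,500 at 16.5% = $32,422.50
Remaining $713,350 at 12.5% = $89,168.75
Fee: $30,187.50 + $14,750.00 + $15,000.00 + $32,422.50 + $89,168.75 = $181,528.75
$181,528.75 exceeds the $166,100 cap, so the fee is capped at $166,100.00.
Referral share: 34% of $166,100.00 = $56,474.00; lead counsel retains $166,100.00 − $56,474.00 = $109,626.00.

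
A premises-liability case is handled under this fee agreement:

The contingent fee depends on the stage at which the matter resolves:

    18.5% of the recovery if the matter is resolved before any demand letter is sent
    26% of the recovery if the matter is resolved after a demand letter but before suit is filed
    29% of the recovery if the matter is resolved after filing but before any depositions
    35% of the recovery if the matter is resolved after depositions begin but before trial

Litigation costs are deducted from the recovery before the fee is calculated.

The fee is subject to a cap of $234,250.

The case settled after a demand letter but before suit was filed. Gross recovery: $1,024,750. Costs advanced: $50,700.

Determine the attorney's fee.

Fee base (net of costs): $1,024,750 − $50,700 = $974,050
The matter settled after a demand letter but before suit was filed, so the 26% rate applies.
$974,050 × 26% = $253,253.00
$253,253.00 exceeds the $234,250 cap, so the fee is capped at $234,250.00.

$234,250.00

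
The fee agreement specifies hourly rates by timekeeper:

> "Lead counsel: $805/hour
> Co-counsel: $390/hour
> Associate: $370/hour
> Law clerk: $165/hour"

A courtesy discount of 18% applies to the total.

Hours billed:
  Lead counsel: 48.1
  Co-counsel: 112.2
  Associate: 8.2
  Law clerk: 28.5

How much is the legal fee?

$73,976.30

Lead counsel: 48.1 × $805 = $38,720.50
Co-counsel: 112.2 × $390 = $43,758.00
Associate: 8.2 × $370 = $3,034.00
Law clerk: 28.5 × $165 = $4,702.50
Subtotal: $90,215.00
Less 18% discount: −$16,238.70
Total: $90,215.00 − $16,238.70 = $73,976.30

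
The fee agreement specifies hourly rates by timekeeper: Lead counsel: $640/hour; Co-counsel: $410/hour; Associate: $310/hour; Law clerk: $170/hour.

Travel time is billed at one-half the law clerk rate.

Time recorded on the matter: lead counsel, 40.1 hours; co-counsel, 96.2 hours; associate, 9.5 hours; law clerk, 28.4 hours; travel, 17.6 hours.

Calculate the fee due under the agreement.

$74,375.00

Lead counsel: 40.1 × $640 = $25,664.00
Co-counsel: 96.2 × $410 = $39,442.00
Associate: 9.5 × $310 = $2,945.00
Law clerk: 28.4 × $170 = $4,828.00
Subtotal: $25,664.00 + $39,442.00 + $2,945.00 + $4,828.00 = $72,879.00
Travel: 17.6 × ($170 ÷ 2) = 17.6 × $85.00 = $1,496.00
Total: $72,879.00 + $1,496.00 = $74,375.00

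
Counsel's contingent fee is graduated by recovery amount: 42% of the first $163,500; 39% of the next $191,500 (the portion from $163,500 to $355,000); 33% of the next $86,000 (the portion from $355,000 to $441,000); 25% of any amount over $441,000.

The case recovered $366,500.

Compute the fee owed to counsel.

First $163,500 at 42% = $68,670.00
Next $191,500 at 39% = $74,685.00
Remaining $11,500 at 33% = $3,795.00
Fee: $68,670.00 + $74,685.00 + $3,795.00 = $147,150.00

$147,150.00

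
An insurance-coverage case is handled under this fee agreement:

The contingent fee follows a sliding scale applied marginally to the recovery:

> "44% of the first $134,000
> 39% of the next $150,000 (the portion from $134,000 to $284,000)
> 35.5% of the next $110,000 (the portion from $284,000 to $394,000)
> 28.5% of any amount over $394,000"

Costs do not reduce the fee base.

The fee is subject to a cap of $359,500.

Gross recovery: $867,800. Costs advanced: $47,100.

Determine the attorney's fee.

$291,543.00

Fee base is the gross recovery, $867,800; costs are reimbursed separately.
First $134,000 at 44% = $58,960.00
Next $150,000 at 39% = $58,500.00
Next $110,000 at 35.5% = $39,050.00
Remaining $473,800 at 28.5% = $135,033.00
Fee: $58,960.00 + $58,500.00 + $39,050.00 + $135,033.00 = $291,543.00
$291,543.00 is under the $359,500 cap.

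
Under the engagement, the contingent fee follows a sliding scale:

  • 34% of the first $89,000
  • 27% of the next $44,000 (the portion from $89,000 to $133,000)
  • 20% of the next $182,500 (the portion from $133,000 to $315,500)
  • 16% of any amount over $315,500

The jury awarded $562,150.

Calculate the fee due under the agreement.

$118,104.00

First $89,000 at 34% = $30,260.00
Next $44,000 at 27% = $11,880.00
Next $182,500 at 20% = $36,500.00
Remaining $246,650 at 16% = $39,464.00
Fee: $30,260.00 + $11,880.00 + $36,500.00 + $39,464.00 = $118,104.00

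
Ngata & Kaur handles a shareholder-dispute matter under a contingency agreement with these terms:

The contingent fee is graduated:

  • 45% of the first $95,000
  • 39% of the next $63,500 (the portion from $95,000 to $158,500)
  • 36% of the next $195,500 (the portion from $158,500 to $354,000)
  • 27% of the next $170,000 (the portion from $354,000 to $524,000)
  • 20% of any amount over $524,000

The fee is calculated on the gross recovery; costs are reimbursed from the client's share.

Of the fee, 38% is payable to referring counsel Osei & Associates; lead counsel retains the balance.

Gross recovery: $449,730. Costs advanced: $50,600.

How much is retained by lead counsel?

$101,520.10

Fee base is the gross recovery, $449,730; costs are reimbursed separately.
First $95,000 at 45% = $42,750.00
Next $63,500 at 39% = $24,765.00
Next $195,500 at 36% = $70,380.00
Remaining $95,730 at 27% = $25,847.10
Fee: $42,750.00 + $24,765.00 + $70,380.00 + $25,847.10 = $163,742.10
Referral share: 38% of $163,742.10 = $62,222.00; lead counsel retains $163,742.10 − $62,222.00 = $101,520.10.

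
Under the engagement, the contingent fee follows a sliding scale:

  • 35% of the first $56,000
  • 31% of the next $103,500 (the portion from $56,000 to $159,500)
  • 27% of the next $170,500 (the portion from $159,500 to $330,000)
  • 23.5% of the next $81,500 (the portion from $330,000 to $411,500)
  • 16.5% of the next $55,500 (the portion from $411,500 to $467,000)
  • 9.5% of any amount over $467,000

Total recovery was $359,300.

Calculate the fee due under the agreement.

$104,605.50

First $56,000 at 35% = $19,600.00
Next $103,500 at 31% = $32,085.00
Next $170,500 at 27% = $46,035.00
Remaining $29,300 at 23.5% = $6,885.50
Fee: $19,600.00 + $32,085.00 + $46,035.00 + $6,885.50 = $104,605.50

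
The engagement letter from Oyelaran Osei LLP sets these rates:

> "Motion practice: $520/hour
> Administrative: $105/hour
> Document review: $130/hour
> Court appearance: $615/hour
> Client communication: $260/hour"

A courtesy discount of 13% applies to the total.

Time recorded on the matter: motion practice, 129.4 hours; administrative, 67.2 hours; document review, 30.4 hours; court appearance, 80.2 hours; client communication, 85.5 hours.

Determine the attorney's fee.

Motion practice: 129.4 × $520 = $67,288.00
Administrative: 67.2 × $105 = $7,056.00
Document review: 30.4 × $130 = $3,952.00
Court appearance: 80.2 × $615 = $49,323.00
Client communication: 85.5 × $260 = $22,230.00
Subtotal: $149,849.00
Less 13% discount: −$19,480.37
Total: $149,849.00 − $19,480.37 = $130,368.63

$130,368.63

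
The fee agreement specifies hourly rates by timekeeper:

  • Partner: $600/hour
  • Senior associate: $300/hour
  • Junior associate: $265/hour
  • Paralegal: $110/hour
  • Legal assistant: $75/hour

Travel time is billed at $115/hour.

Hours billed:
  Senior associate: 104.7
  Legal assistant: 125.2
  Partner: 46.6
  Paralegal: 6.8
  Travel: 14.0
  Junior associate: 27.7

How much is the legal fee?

$78,458.50

Partner: 46.6 × $600 = $27,960.00
Senior associate: 104.7 × $300 = $31,410.00
Junior associate: 27.7 × $265 = $7,340.50
Paralegal: 6.8 × $110 = $748.00
Legal assistant: 125.2 × $75 = $9,390.00
Subtotal: $27,960.00 + $31,410.00 + $7,340.50 + $748.00 + $9,390.00 = $76,848.50
Travel: 14.0 × $115 = $1,610.00
Total: $76,848.50 + $1,610.00 = $78,458.50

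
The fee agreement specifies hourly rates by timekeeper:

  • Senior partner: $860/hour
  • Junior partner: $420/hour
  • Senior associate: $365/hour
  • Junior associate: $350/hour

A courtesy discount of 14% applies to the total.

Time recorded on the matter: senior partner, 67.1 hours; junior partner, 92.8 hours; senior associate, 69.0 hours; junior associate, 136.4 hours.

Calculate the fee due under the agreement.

Senior partner: 67.1 × $860 = $57,706.00
Junior partner: 92.8 × $420 = $38,976.00
Senior associate: 69.0 × $365 = $25,185.00
Junior associate: 136.4 × $350 = $47,740.00
Subtotal: $169,607.00
Less 14% discount: −$23,744.98
Total: $169,607.00 − $23,744.98 = $145,862.02

$145,862.02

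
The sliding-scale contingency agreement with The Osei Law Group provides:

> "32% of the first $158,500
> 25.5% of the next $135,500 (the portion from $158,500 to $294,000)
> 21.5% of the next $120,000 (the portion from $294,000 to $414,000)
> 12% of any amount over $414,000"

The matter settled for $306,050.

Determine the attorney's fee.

$87,863.25

First $158,500 at 32% = $50,720.00
Next $135,500 at 25.5% = $34,552.50
Remaining $12,050 at 21.5% = $2,590.75
Fee: $50,720.00 + $34,552.50 + $2,590.75 = $87,863.25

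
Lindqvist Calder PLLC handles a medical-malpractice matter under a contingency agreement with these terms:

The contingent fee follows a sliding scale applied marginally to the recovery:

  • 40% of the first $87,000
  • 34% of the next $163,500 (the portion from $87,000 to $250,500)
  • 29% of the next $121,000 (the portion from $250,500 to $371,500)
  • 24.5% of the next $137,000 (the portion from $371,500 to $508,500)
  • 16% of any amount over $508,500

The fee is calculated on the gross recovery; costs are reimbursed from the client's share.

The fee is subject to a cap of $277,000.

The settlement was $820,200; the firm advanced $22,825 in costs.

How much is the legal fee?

$208,917.00

Fee base is the gross recovery, $820,200; costs are reimbursed separately.
First $87,000 at 40% = $34,800.00
Next $163,500 at 34% = $55,590.00
Next $121,000 at 29% = $35,090.00
Next $137,000 at 24.5% = $33,565.00
Remaining $311,700 at 16% = $49,872.00
Fee: $34,800.00 + $55,590.00 + $35,090.00 + $33,565.00 + $49,872.00 = $208,917.00
$208,917.00 is under the $277,000 cap.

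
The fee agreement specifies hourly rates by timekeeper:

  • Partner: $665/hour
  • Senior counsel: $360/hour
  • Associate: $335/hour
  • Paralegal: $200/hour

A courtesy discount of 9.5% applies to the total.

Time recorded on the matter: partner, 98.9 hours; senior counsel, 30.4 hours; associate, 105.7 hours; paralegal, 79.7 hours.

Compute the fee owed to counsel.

$115,896.11

Partner: 98.9 × $665 = $65,768.50
Senior counsel: 30.4 × $360 = $10,944.00
Associate: 105.7 × $335 = $35,409.50
Paralegal: 79.7 × $200 = $15,940.00
Subtotal: $128,062.00
Less 9.5% discount: −$12,165.89
Total: $128,062.00 − $12,165.89 = $115,896.11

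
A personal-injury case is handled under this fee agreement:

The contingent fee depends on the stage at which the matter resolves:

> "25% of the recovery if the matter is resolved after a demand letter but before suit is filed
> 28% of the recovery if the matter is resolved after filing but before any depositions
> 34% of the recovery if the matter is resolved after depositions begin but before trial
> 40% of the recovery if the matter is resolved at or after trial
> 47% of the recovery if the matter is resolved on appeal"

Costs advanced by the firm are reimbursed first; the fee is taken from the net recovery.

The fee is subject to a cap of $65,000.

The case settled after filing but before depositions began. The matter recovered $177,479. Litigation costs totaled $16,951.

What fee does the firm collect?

Fee base (net of costs): $177,479 − $16,951 = $160,528
The matter settled after filing but before depositions began, so the 28% rate applies.
$160,528 × 28% = $44,947.84
$44,947.84 is under the $65,000 cap.

$44,947.84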